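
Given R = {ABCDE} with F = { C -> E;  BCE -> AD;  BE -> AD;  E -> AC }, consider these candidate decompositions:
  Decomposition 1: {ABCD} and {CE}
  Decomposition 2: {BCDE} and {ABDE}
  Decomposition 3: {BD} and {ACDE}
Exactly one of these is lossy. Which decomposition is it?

Decomposition 1: common = {C}, closure = {ACE} → lossless.
Decomposition 2: common = {BDE}, closure = {ABCDE} → lossless.
Decomposition 3: common = {D}, closure = {D} → lossy.

Decomposition 3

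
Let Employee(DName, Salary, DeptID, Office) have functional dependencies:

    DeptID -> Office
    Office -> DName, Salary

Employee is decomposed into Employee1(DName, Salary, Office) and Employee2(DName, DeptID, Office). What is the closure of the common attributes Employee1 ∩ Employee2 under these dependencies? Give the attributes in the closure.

DName, Salary, Office

Employee1 ∩ Employee2 = {DName, Office}.
Office → DName, Salary applies, adding Salary
Closure: {DName, Salary, Office}.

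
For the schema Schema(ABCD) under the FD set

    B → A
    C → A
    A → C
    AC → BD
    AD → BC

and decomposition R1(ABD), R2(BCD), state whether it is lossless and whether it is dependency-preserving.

lossless and dependency-preserving

Lossless test: (BD)⁺ = {ABCD}, which contains all of one fragment — lossless.
Dependency preservation: C → A; A → C; AC → BD; AD → BC are not contained in any single fragment, but the restricted closure of each left-hand side across the fragments still reaches the right-hand side; the remaining FDs each lie inside some fragment. All dependencies are preserved.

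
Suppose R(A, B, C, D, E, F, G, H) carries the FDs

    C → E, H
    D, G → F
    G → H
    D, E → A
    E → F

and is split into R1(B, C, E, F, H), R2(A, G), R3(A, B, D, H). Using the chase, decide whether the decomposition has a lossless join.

No

Chase test. Columns are A, B, C, D, E, F, G, H; row i has aⱼ where attribute j ∈ Ri, else bᵢⱼ.
Initial tableau (one row per fragment):
  row 1: b11 a2 a3 b14 a5 a6 b17 a8
  row 2: a1 b22 b23 b24 b25 b26 a7 b28
  row 3: a1 a2 b33 a4 b35 b36 b37 a8
No row becomes fully distinguished — the join is lossy.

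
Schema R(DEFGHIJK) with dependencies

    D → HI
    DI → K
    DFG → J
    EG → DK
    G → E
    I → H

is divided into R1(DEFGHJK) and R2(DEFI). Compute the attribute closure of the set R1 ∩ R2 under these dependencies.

R1 ∩ R2 = {DEF}.
D → HI applies, adding HI
DI → K applies, adding K
Closure: {DEFHIK}.

DEFHIK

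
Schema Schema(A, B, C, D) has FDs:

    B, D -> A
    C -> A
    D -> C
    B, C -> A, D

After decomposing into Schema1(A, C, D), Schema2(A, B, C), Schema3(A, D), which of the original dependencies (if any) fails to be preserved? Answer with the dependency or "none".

B, C -> A, D

Check B, C → A, D: no single fragment contains all of {A, B, C, D}, and the restricted closure of {B, C} across the fragments never reaches {A, D}.
B, D → A is preserved.
C → A is preserved.
D → C is preserved.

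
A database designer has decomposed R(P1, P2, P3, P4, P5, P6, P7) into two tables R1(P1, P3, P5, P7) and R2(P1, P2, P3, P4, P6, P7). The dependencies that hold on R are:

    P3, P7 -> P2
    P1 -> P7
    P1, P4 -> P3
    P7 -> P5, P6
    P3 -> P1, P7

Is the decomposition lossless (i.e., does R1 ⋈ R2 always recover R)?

Common attributes: R1 ∩ R2 = {P1, P3, P7}.
Closure of {P1, P3, P7}: P3, P7 → P2 applies, adding P2; P7 → P5, P6 applies, adding P5, P6. So (P1, P3, P7)⁺ = {P1, P2, P3, P5, P6, P7}.
This closure contains every attribute of R1, so R1 ∩ R2 → R1. The join is lossless.

Yes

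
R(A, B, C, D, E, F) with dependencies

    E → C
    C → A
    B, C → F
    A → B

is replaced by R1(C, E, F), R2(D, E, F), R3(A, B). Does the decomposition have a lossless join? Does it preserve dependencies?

Lossless test (chase): Rows 1 and 2 agree on E; apply E→C and equate their C entries. Rows 1 and 2 agree on C; apply C→A and equate their A entries. Rows 1 and 2 agree on A; apply A→B and equate their B entries. No row becomes fully distinguished — the join is lossy.
Dependency preservation: the restricted closure of {C} across the fragments never reaches {A}, so C → A cannot be enforced without a join — not preserved.

lossy and not dependency-preserving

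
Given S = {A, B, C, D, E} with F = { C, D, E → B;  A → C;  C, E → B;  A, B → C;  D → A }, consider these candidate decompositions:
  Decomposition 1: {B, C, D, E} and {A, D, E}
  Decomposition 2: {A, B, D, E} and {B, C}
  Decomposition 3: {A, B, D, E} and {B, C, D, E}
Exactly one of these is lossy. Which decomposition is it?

Decomposition 2

Decomposition 1: common = {D, E}, closure = {A, B, C, D, E} → lossless.
Decomposition 2: common = {B}, closure = {B} → lossy.
Decomposition 3: common = {B, D, E}, closure = {A, B, C, D, E} → lossless.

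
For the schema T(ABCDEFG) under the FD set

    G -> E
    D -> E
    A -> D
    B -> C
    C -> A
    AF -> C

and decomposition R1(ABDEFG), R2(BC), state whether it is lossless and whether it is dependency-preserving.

Lossless test: (B)⁺ = {ABCDE}, which contains all of one fragment — lossless.
Dependency preservation: the restricted closure of {C} across the fragments never reaches {A}, so C → A cannot be enforced without a join — not preserved.

lossless but not dependency-preserving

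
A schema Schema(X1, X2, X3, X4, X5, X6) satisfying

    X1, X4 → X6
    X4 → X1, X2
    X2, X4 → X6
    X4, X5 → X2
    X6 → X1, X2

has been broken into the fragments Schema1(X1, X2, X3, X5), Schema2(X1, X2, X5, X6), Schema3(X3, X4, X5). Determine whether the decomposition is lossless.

Chase test. Columns are X1, X2, X3, X4, X5, X6; row i has aⱼ where attribute j ∈ Schemai, else bᵢⱼ.
Initial tableau (one row per fragment):
  row 1: a1 a2 a3 b14 a5 b16
  row 2: a1 a2 b23 b24 a5 a6
  row 3: b31 b32 a3 a4 a5 b36
No row becomes fully distinguished — the join is lossy.

No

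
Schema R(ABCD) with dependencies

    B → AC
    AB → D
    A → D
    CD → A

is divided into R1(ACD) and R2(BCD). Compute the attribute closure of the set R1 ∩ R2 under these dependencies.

ACD

R1 ∩ R2 = {CD}.
CD → A applies, adding A
Closure: {ACD}.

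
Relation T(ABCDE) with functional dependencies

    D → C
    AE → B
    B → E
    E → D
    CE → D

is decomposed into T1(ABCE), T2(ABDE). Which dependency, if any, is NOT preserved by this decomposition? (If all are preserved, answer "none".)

D → C

Check D → C: no single fragment contains all of {CD}, and the restricted closure of {D} across the fragments never reaches {C}.
AE → B is preserved.
B → E is preserved.
E → D is preserved.
CE → D is preserved.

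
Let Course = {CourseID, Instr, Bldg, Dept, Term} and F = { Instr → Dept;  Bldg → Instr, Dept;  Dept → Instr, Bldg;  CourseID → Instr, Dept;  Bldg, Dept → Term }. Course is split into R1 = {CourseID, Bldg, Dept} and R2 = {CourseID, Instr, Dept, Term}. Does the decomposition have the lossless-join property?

Yes

Common attributes: R1 ∩ R2 = {CourseID, Dept}.
Closure of {CourseID, Dept}: Dept → Instr, Bldg applies, adding Instr, Bldg; Bldg, Dept → Term applies, adding Term. So (CourseID, Dept)⁺ = {CourseID, Instr, Bldg, Dept, Term}.
This closure contains every attribute of R1, so R1 ∩ R2 → R1. The join is lossless.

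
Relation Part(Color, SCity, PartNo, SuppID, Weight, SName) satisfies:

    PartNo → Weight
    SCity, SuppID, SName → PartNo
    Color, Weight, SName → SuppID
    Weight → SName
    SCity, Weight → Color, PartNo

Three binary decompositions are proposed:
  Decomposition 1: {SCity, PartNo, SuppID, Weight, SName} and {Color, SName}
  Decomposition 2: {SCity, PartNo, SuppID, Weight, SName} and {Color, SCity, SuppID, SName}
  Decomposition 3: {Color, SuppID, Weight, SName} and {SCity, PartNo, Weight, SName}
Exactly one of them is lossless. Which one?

Decomposition 1: common = {SName}, closure = {SName} → lossy.
Decomposition 2: common = {SCity, SuppID, SName}, closure = {Color, SCity, PartNo, SuppID, Weight, SName} → lossless.
Decomposition 3: common = {Weight, SName}, closure = {Weight, SName} → lossy.

Decomposition 2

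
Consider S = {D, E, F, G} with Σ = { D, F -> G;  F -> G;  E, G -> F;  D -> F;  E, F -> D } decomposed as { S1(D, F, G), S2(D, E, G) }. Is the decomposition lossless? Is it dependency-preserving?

lossless and dependency-preserving

Lossless test: (D, G)⁺ = {D, F, G}, which contains all of one fragment — lossless.
Dependency preservation: E, G → F; E, F → D are not contained in any single fragment, but the restricted closure of each left-hand side across the fragments still reaches the right-hand side; the remaining FDs each lie inside some fragment. All dependencies are preserved.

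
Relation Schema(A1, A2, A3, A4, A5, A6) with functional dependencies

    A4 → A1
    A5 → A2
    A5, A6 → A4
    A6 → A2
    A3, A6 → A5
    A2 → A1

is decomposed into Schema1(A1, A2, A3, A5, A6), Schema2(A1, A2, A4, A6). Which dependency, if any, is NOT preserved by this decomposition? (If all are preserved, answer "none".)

Check A5, A6 → A4: no single fragment contains all of {A4, A5, A6}, and the restricted closure of {A5, A6} across the fragments never reaches {A4}.
A4 → A1 is preserved.
A5 → A2 is preserved.
A6 → A2 is preserved.
A3, A6 → A5 is preserved.
A2 → A1 is preserved.

A5, A6 → A4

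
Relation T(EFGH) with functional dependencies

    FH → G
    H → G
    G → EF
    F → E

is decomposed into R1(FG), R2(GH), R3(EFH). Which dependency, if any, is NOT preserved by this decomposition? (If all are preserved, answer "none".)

none

FH → G: restricted closure across fragments reaches G.
H → G lies within R2.
G → EF: restricted closure across fragments reaches EF.
F → E lies within R3.
Every dependency is enforceable on the fragments, so the decomposition is dependency-preserving.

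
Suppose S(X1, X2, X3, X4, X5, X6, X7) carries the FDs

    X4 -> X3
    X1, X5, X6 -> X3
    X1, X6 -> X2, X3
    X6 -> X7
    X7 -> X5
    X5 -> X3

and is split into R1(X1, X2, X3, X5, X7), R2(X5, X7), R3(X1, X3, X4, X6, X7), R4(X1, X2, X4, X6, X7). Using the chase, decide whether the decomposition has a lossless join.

Chase test. Columns are X1, X2, X3, X4, X5, X6, X7; row i has aⱼ where attribute j ∈ Ri, else bᵢⱼ.
Initial tableau (one row per fragment):
  row 1: a1 a2 a3 b14 a5 b16 a7
  row 2: b21 b22 b23 b24 a5 b26 a7
  row 3: a1 b32 a3 a4 b35 a6 a7
  row 4: a1 a2 b43 a4 b45 a6 a7
Rows 3 and 4 agree on X4; apply X4→X3 and equate their X3 entries.
Rows 3 and 4 agree on X1, X6; apply X1, X6→X2, X3 and equate their X2, X3 entries.
Rows 1 and 3 agree on X7; apply X7→X5 and equate their X5 entries.
Rows 1 and 4 agree on X7; apply X7→X5 and equate their X5 entries.
Rows 1 and 2 agree on X5; apply X5→X3 and equate their X3 entries.
Row 3 is now all distinguished symbols — the join is lossless.

Yes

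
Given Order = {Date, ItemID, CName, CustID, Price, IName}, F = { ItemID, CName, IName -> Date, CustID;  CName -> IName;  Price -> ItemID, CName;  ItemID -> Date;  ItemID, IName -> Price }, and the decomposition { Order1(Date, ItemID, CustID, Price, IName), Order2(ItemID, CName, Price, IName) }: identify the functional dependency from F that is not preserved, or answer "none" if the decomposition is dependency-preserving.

none

ItemID, CName, IName → Date, CustID: restricted closure across fragments reaches Date, CustID.
CName → IName lies within Order2.
Price → ItemID, CName lies within Order2.
ItemID → Date lies within Order1.
ItemID, IName → Price lies within Order1.
Every dependency is enforceable on the fragments, so the decomposition is dependency-preserving.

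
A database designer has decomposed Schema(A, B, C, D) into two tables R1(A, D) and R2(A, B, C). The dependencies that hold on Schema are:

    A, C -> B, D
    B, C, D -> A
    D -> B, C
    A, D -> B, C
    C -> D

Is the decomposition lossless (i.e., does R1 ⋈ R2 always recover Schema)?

No

Common attributes: R1 ∩ R2 = {A}.
No dependency enlarges {A}, so (A)⁺ = {A}.
The closure contains neither all of R1 = {A, D} nor all of R2 = {A, B, C}, so the common attributes are not a superkey of either fragment. The join is lossy.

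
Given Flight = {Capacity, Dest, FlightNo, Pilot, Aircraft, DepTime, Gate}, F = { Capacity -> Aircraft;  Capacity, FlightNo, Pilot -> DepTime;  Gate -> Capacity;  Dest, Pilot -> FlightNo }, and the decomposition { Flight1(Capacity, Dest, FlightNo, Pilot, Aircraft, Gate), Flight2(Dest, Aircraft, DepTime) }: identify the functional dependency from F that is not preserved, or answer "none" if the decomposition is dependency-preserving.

Capacity, FlightNo, Pilot -> DepTime

Check Capacity, FlightNo, Pilot → DepTime: no single fragment contains all of {Capacity, FlightNo, Pilot, DepTime}, and the restricted closure of {Capacity, FlightNo, Pilot} across the fragments never reaches {DepTime}.
Capacity → Aircraft is preserved.
Gate → Capacity is preserved.
Dest, Pilot → FlightNo is preserved.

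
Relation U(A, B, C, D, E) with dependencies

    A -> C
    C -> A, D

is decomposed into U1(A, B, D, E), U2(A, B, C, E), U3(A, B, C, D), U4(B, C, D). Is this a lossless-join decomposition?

Chase test. Columns are A, B, C, D, E; row i has aⱼ where attribute j ∈ Ui, else bᵢⱼ.
Initial tableau (one row per fragment):
  row 1: a1 a2 b13 a4 a5
  row 2: a1 a2 a3 b24 a5
  row 3: a1 a2 a3 a4 b35
  row 4: b41 a2 a3 a4 b45
Rows 1 and 2 agree on A; apply A→C and equate their C entries.
Rows 1 and 2 agree on C; apply C→A, D and equate their A, D entries.
Rows 1 and 4 agree on C; apply C→A, D and equate their A, D entries.
Row 1 is now all distinguished symbols — the join is lossless.

Yes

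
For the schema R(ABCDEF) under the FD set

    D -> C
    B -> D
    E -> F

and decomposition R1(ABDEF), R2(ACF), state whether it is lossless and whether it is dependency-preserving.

Lossless test: (AF)⁺ = {AF}, which is a superkey of neither fragment — lossy.
Dependency preservation: the restricted closure of {D} across the fragments never reaches {C}, so D → C cannot be enforced without a join — not preserved.

lossy and not dependency-preserving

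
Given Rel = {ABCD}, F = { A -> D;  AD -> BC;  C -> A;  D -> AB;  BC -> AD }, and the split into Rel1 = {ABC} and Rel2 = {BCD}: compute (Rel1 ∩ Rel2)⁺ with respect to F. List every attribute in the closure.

ABCD

Rel1 ∩ Rel2 = {BC}.
C → A applies, adding A
BC → AD applies, adding D
Closure: {ABCD}.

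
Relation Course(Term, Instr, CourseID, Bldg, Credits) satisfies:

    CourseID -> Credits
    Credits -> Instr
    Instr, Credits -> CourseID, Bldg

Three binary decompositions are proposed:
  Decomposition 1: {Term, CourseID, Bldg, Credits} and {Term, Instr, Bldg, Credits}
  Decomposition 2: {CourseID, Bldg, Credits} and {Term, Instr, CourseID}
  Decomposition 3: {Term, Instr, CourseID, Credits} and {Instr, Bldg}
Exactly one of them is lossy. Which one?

Decomposition 3

Decomposition 1: common = {Term, Bldg, Credits}, closure = {Term, Instr, CourseID, Bldg, Credits} → lossless.
Decomposition 2: common = {CourseID}, closure = {Instr, CourseID, Bldg, Credits} → lossless.
Decomposition 3: common = {Instr}, closure = {Instr} → lossy.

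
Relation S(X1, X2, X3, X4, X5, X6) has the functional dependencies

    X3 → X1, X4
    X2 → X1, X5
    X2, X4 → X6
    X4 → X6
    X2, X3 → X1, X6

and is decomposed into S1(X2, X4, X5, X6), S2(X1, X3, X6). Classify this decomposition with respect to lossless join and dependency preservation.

Lossless test: (X6)⁺ = {X6}, which is a superkey of neither fragment — lossy.
Dependency preservation: the restricted closure of {X3} across the fragments never reaches {X1, X4}, so X3 → X1, X4 cannot be enforced without a join — not preserved.

lossy and not dependency-preserving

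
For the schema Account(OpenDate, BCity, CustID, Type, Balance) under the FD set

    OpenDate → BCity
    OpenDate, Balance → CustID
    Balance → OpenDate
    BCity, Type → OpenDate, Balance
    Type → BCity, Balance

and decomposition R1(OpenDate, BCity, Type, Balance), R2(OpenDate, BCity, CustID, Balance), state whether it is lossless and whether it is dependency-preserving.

lossless and dependency-preserving

Lossless test: (OpenDate, BCity, Balance)⁺ = {OpenDate, BCity, CustID, Balance}, which contains all of one fragment — lossless.
Dependency preservation: every FD's attributes lie within a single fragment, so each can be enforced locally — preserved.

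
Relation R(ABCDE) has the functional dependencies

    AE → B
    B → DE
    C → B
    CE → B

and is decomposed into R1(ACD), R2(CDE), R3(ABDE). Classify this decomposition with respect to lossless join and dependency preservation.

Lossless test (chase): Rows 1 and 2 agree on C; apply C→B and equate their B entries. Rows 1 and 2 agree on B; apply B→DE and equate their DE entries. Rows 1 and 3 agree on AE; apply AE→B and equate their B entries. Row 1 is now all distinguished symbols — the join is lossless.
Dependency preservation: the restricted closure of {C} across the fragments never reaches {B}, so C → B cannot be enforced without a join — not preserved.

lossless but not dependency-preserving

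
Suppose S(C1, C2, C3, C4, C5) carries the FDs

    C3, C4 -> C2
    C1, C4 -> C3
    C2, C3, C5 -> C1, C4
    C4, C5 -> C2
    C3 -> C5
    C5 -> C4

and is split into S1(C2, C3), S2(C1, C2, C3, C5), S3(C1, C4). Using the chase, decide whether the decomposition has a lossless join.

No

Chase test. Columns are C1, C2, C3, C4, C5; row i has aⱼ where attribute j ∈ Si, else bᵢⱼ.
Initial tableau (one row per fragment):
  row 1: b11 a2 a3 b14 b15
  row 2: a1 a2 a3 b24 a5
  row 3: a1 b32 b33 a4 b35
Rows 1 and 2 agree on C3; apply C3→C5 and equate their C5 entries.
Rows 1 and 2 agree on C5; apply C5→C4 and equate their C4 entries.
Rows 1 and 2 agree on C2, C3, C5; apply C2, C3, C5→C1, C4 and equate their C1, C4 entries.
No row becomes fully distinguished — the join is lossy.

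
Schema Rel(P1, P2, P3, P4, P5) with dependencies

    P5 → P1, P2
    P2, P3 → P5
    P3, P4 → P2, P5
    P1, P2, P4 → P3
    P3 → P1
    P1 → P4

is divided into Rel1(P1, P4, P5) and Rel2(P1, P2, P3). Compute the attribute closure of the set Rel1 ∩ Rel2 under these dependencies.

Rel1 ∩ Rel2 = {P1}.
P1 → P4 applies, adding P4
Closure: {P1, P4}.

P1, P4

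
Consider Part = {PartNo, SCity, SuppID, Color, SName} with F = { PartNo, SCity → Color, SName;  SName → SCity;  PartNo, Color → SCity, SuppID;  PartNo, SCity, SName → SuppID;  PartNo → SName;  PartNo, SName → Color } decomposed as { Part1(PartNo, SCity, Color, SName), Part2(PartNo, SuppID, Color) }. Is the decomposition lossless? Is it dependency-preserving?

Lossless test: (PartNo, Color)⁺ = {PartNo, SCity, SuppID, Color, SName}, which contains all of one fragment — lossless.
Dependency preservation: PartNo, Color → SCity, SuppID; PartNo, SCity, SName → SuppID are not contained in any single fragment, but the restricted closure of each left-hand side across the fragments still reaches the right-hand side; the remaining FDs each lie inside some fragment. All dependencies are preserved.

lossless and dependency-preserving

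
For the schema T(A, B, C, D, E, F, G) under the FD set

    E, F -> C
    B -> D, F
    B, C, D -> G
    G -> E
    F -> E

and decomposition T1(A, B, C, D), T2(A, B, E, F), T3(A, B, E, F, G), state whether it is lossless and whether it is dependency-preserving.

lossless but not dependency-preserving

Lossless test (chase): Rows 2 and 3 agree on E, F; apply E, F→C and equate their C entries. Rows 1 and 2 agree on B; apply B→D, F and equate their D, F entries. Rows 1 and 3 agree on B; apply B→D, F and equate their D, F entries. Rows 2 and 3 agree on B, C, D; apply B, C, D→G and equate their G entries. Rows 1 and 2 agree on F; apply F→E and equate their E entries. Rows 1 and 2 agree on E, F; apply E, F→C and equate their C entries. Rows 1 and 2 agree on B, C, D; apply B, C, D→G and equate their G entries. Row 1 is now all distinguished symbols — the join is lossless.
Dependency preservation: the restricted closure of {E, F} across the fragments never reaches {C}, so E, F → C cannot be enforced without a join — not preserved.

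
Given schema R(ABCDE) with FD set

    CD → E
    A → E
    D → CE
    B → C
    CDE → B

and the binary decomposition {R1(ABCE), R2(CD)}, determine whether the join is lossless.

Common attributes: R1 ∩ R2 = {C}.
No dependency enlarges {C}, so (C)⁺ = {C}.
The closure contains neither all of R1 = {ABCE} nor all of R2 = {CD}, so the common attributes are not a superkey of either fragment. The join is lossy.

No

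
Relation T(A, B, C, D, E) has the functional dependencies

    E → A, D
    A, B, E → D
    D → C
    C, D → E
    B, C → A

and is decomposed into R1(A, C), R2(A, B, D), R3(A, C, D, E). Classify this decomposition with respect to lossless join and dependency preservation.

Lossless test (chase): Rows 2 and 3 agree on D; apply D→C and equate their C entries. Rows 2 and 3 agree on C, D; apply C, D→E and equate their E entries. Row 2 is now all distinguished symbols — the join is lossless.
Dependency preservation: the restricted closure of {B, C} across the fragments never reaches {A}, so B, C → A cannot be enforced without a join — not preserved.

lossless but not dependency-preserving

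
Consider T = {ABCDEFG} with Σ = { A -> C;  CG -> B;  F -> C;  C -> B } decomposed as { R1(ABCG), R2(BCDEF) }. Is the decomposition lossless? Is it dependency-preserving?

Lossless test: (BC)⁺ = {BC}, which is a superkey of neither fragment — lossy.
Dependency preservation: every FD's attributes lie within a single fragment, so each can be enforced locally — preserved.

lossy but dependency-preserving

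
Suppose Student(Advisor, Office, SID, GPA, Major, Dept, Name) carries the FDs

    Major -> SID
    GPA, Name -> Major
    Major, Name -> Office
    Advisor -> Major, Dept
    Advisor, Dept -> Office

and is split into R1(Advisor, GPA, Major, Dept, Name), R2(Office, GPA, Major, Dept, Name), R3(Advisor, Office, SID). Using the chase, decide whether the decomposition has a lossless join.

Chase test. Columns are Advisor, Office, SID, GPA, Major, Dept, Name; row i has aⱼ where attribute j ∈ Ri, else bᵢⱼ.
Initial tableau (one row per fragment):
  row 1: a1 b12 b13 a4 a5 a6 a7
  row 2: b21 a2 b23 a4 a5 a6 a7
  row 3: a1 a2 a3 b34 b35 b36 b37
Rows 1 and 2 agree on Major; apply Major→SID and equate their SID entries.
Rows 1 and 2 agree on Major, Name; apply Major, Name→Office and equate their Office entries.
Rows 1 and 3 agree on Advisor; apply Advisor→Major, Dept and equate their Major, Dept entries.
Rows 1 and 3 agree on Major; apply Major→SID and equate their SID entries.
Row 1 is now all distinguished symbols — the join is lossless.

Yes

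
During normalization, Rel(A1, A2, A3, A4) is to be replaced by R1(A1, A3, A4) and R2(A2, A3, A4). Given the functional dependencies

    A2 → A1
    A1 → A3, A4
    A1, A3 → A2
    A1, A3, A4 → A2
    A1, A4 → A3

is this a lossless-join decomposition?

No

Common attributes: R1 ∩ R2 = {A3, A4}.
No dependency enlarges {A3, A4}, so (A3, A4)⁺ = {A3, A4}.
The closure contains neither all of R1 = {A1, A3, A4} nor all of R2 = {A2, A3, A4}, so the common attributes are not a superkey of either fragment. The join is lossy.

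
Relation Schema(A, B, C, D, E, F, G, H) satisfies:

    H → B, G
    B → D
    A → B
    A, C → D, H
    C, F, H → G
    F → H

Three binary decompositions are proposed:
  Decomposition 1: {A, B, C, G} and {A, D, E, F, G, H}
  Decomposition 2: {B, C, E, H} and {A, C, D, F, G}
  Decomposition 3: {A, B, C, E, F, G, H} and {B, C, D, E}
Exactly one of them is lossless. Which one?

Decomposition 3

Decomposition 1: common = {A, G}, closure = {A, B, D, G} → lossy.
Decomposition 2: common = {C}, closure = {C} → lossy.
Decomposition 3: common = {B, C, E}, closure = {B, C, D, E} → lossless.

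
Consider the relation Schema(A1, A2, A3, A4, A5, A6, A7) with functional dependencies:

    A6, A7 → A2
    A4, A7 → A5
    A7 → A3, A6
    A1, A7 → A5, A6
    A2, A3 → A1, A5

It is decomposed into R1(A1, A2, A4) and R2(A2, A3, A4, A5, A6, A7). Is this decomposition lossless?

No

Common attributes: R1 ∩ R2 = {A2, A4}.
No dependency enlarges {A2, A4}, so (A2, A4)⁺ = {A2, A4}.
The closure contains neither all of R1 = {A1, A2, A4} nor all of R2 = {A2, A3, A4, A5, A6, A7}, so the common attributes are not a superkey of either fragment. The join is lossy.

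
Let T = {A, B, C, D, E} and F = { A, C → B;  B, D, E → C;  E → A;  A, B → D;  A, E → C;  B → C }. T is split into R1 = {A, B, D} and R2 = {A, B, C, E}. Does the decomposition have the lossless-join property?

Yes

Common attributes: R1 ∩ R2 = {A, B}.
Closure of {A, B}: A, B → D applies, adding D; B → C applies, adding C. So (A, B)⁺ = {A, B, C, D}.
This closure contains every attribute of R1, so R1 ∩ R2 → R1. The join is lossless.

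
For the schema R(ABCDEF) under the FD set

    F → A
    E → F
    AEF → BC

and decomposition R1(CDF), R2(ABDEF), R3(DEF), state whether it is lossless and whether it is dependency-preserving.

lossy and not dependency-preserving

Lossless test (chase): Rows 1 and 2 agree on F; apply F→A and equate their A entries. Rows 1 and 3 agree on F; apply F→A and equate their A entries. Rows 2 and 3 agree on AEF; apply AEF→BC and equate their BC entries. No row becomes fully distinguished — the join is lossy.
Dependency preservation: the restricted closure of {AEF} across the fragments never reaches {BC}, so AEF → BC cannot be enforced without a join — not preserved.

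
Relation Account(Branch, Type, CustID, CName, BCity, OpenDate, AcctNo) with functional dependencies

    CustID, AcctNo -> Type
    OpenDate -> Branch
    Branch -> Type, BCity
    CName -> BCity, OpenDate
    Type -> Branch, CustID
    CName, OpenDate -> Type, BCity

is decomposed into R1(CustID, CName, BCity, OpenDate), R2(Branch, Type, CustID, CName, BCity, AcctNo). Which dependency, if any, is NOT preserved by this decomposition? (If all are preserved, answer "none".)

Check OpenDate → Branch: no single fragment contains all of {Branch, OpenDate}, and the restricted closure of {OpenDate} across the fragments never reaches {Branch}.
CustID, AcctNo → Type is preserved.
Branch → Type, BCity is preserved.
CName → BCity, OpenDate is preserved.
Type → Branch, CustID is preserved.
CName, OpenDate → Type, BCity is preserved.

OpenDate -> Branch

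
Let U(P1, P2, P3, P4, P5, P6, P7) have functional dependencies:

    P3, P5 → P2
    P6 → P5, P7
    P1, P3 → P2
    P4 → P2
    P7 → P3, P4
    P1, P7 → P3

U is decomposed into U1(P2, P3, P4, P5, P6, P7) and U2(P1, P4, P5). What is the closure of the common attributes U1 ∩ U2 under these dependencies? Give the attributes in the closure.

P2, P4, P5

U1 ∩ U2 = {P4, P5}.
P4 → P2 applies, adding P2
Closure: {P2, P4, P5}.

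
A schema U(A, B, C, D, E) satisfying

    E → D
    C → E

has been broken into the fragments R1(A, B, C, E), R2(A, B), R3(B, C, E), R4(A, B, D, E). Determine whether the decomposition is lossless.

Yes

Chase test. Columns are A, B, C, D, E; row i has aⱼ where attribute j ∈ Ri, else bᵢⱼ.
Initial tableau (one row per fragment):
  row 1: a1 a2 a3 b14 a5
  row 2: a1 a2 b23 b24 b25
  row 3: b31 a2 a3 b34 a5
  row 4: a1 a2 b43 a4 a5
Rows 1 and 3 agree on E; apply E→D and equate their D entries.
Rows 1 and 4 agree on E; apply E→D and equate their D entries.
Row 1 is now all distinguished symbols — the join is lossless.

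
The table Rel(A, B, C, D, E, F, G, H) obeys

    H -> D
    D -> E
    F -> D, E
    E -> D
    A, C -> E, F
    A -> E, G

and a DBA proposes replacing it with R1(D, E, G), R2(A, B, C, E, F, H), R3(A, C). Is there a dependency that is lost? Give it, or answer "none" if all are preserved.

A -> E, G

Check A → E, G: no single fragment contains all of {A, E, G}, and the restricted closure of {A} across the fragments never reaches {E, G}.
H → D is preserved.
D → E is preserved.
F → D, E is preserved.
E → D is preserved.
A, C → E, F is preserved.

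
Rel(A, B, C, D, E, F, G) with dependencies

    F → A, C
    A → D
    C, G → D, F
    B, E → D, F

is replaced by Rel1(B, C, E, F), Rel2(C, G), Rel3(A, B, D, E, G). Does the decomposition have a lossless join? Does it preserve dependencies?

lossless but not dependency-preserving

Lossless test (chase): Rows 1 and 3 agree on B, E; apply B, E→D, F and equate their D, F entries. Rows 1 and 3 agree on F; apply F→A, C and equate their A, C entries. Rows 2 and 3 agree on C, G; apply C, G→D, F and equate their D, F entries. Rows 1 and 2 agree on F; apply F→A, C and equate their A, C entries. Row 3 is now all distinguished symbols — the join is lossless.
Dependency preservation: the restricted closure of {F} across the fragments never reaches {A, C}, so F → A, C cannot be enforced without a join — not preserved.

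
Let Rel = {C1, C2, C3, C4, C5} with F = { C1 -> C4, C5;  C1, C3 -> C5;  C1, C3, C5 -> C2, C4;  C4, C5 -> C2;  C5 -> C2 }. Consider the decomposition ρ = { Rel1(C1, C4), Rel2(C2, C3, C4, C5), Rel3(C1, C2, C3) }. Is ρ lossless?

Chase test. Columns are C1, C2, C3, C4, C5; row i has aⱼ where attribute j ∈ Reli, else bᵢⱼ.
Initial tableau (one row per fragment):
  row 1: a1 b12 b13 a4 b15
  row 2: b21 a2 a3 a4 a5
  row 3: a1 a2 a3 b34 b35
Rows 1 and 3 agree on C1; apply C1→C4, C5 and equate their C4, C5 entries.
Rows 1 and 3 agree on C4, C5; apply C4, C5→C2 and equate their C2 entries.
No row becomes fully distinguished — the join is lossy.

No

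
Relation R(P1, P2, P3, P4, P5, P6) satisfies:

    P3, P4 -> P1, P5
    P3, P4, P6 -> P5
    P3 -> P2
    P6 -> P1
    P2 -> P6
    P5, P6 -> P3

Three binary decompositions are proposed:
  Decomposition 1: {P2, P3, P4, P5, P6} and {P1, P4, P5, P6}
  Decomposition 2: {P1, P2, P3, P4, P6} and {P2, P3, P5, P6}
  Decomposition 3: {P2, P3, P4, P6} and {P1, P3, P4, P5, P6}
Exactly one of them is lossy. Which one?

Decomposition 2

Decomposition 1: common = {P4, P5, P6}, closure = {P1, P2, P3, P4, P5, P6} → lossless.
Decomposition 2: common = {P2, P3, P6}, closure = {P1, P2, P3, P6} → lossy.
Decomposition 3: common = {P3, P4, P6}, closure = {P1, P2, P3, P4, P5, P6} → lossless.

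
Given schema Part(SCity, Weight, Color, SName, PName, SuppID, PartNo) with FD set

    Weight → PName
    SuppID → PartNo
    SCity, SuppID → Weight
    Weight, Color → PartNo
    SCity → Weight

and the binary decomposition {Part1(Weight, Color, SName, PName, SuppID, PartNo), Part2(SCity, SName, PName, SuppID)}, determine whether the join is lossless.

No

Common attributes: Part1 ∩ Part2 = {SName, PName, SuppID}.
Closure of {SName, PName, SuppID}: SuppID → PartNo applies, adding PartNo. So (SName, PName, SuppID)⁺ = {SName, PName, SuppID, PartNo}.
The closure contains neither all of Part1 = {Weight, Color, SName, PName, SuppID, PartNo} nor all of Part2 = {SCity, SName, PName, SuppID}, so the common attributes are not a superkey of either fragment. The join is lossy.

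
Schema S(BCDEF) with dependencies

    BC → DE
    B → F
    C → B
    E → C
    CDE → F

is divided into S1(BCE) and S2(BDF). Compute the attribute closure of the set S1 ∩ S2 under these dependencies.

BF

S1 ∩ S2 = {B}.
B → F applies, adding F
Closure: {BF}.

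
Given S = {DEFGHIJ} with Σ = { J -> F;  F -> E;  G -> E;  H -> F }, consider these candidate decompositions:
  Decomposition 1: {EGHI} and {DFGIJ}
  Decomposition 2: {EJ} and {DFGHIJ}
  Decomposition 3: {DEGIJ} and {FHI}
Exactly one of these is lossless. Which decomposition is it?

Decomposition 1: common = {GI}, closure = {EGI} → lossy.
Decomposition 2: common = {J}, closure = {EFJ} → lossless.
Decomposition 3: common = {I}, closure = {I} → lossy.

Decomposition 2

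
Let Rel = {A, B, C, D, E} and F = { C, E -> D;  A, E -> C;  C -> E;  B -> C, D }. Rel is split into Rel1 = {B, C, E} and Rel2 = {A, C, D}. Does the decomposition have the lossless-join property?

No

Common attributes: Rel1 ∩ Rel2 = {C}.
Closure of {C}: C → E applies, adding E; C, E → D applies, adding D. So (C)⁺ = {C, D, E}.
The closure contains neither all of Rel1 = {B, C, E} nor all of Rel2 = {A, C, D}, so the common attributes are not a superkey of either fragment. The join is lossy.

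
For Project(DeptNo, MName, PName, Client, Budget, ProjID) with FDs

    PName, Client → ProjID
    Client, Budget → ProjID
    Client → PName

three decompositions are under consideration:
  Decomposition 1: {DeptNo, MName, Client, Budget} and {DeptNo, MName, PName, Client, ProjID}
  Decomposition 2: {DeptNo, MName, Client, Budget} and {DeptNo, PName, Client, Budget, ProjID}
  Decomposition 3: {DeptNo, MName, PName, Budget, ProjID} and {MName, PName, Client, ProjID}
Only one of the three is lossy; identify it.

Decomposition 3

Decomposition 1: common = {DeptNo, MName, Client}, closure = {DeptNo, MName, PName, Client, ProjID} → lossless.
Decomposition 2: common = {DeptNo, Client, Budget}, closure = {DeptNo, PName, Client, Budget, ProjID} → lossless.
Decomposition 3: common = {MName, PName, ProjID}, closure = {MName, PName, ProjID} → lossy.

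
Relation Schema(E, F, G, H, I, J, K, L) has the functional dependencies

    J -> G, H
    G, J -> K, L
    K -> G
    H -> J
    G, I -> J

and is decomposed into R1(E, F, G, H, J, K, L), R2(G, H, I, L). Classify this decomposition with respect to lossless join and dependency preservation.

Lossless test: (G, H, L)⁺ = {G, H, J, K, L}, which is a superkey of neither fragment — lossy.
Dependency preservation: G, I → J is not contained in any single fragment, but the restricted closure of its left-hand side across the fragments still reaches the right-hand side; the remaining FDs each lie inside some fragment. All dependencies are preserved.

lossy but dependency-preserving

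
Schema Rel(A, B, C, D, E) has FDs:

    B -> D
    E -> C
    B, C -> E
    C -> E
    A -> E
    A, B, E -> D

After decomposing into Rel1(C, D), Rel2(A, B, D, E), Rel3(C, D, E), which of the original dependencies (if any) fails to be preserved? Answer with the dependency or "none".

B → D lies within Rel2.
E → C lies within Rel3.
B, C → E: restricted closure across fragments reaches E.
C → E lies within Rel3.
A → E lies within Rel2.
A, B, E → D lies within Rel2.
Every dependency is enforceable on the fragments, so the decomposition is dependency-preserving.

none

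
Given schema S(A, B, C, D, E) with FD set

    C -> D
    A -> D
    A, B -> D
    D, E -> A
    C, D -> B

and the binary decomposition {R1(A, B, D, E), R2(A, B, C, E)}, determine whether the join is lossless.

Common attributes: R1 ∩ R2 = {A, B, E}.
Closure of {A, B, E}: A → D applies, adding D. So (A, B, E)⁺ = {A, B, D, E}.
This closure contains every attribute of R1, so R1 ∩ R2 → R1. The join is lossless.

Yes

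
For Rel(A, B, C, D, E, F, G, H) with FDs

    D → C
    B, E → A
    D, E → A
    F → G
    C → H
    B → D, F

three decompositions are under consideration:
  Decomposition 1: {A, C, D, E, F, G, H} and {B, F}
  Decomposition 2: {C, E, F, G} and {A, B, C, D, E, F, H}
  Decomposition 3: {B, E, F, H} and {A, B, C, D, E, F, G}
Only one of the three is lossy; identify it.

Decomposition 1: common = {F}, closure = {F, G} → lossy.
Decomposition 2: common = {C, E, F}, closure = {C, E, F, G, H} → lossless.
Decomposition 3: common = {B, E, F}, closure = {A, B, C, D, E, F, G, H} → lossless.

Decomposition 1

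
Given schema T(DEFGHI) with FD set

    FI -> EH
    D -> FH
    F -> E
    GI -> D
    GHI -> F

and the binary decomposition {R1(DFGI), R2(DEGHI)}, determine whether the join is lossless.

Yes

Common attributes: R1 ∩ R2 = {DGI}.
Closure of {DGI}: D → FH applies, adding FH; F → E applies, adding E. So (DGI)⁺ = {DEFGHI}.
This closure contains every attribute of R1, so R1 ∩ R2 → R1. The join is lossless.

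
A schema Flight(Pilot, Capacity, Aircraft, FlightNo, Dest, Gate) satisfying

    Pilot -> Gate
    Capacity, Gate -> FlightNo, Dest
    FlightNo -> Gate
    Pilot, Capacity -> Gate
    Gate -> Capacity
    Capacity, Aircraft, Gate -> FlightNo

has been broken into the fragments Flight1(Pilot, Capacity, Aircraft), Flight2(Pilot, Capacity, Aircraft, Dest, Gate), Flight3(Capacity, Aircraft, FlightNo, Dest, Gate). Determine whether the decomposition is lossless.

Chase test. Columns are Pilot, Capacity, Aircraft, FlightNo, Dest, Gate; row i has aⱼ where attribute j ∈ Flighti, else bᵢⱼ.
Initial tableau (one row per fragment):
  row 1: a1 a2 a3 b14 b15 b16
  row 2: a1 a2 a3 b24 a5 a6
  row 3: b31 a2 a3 a4 a5 a6
Rows 1 and 2 agree on Pilot; apply Pilot→Gate and equate their Gate entries.
Rows 1 and 2 agree on Capacity, Gate; apply Capacity, Gate→FlightNo, Dest and equate their FlightNo, Dest entries.
Rows 1 and 3 agree on Capacity, Gate; apply Capacity, Gate→FlightNo, Dest and equate their FlightNo, Dest entries.
Row 1 is now all distinguished symbols — the join is lossless.

Yes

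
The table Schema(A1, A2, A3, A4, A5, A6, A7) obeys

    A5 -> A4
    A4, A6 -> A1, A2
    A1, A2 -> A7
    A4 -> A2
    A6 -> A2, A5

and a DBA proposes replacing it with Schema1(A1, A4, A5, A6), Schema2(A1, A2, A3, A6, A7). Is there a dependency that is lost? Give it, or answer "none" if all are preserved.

A4 -> A2

Check A4 → A2: no single fragment contains all of {A2, A4}, and the restricted closure of {A4} across the fragments never reaches {A2}.
A5 → A4 is preserved.
A4, A6 → A1, A2 is preserved.
A1, A2 → A7 is preserved.
A6 → A2, A5 is preserved.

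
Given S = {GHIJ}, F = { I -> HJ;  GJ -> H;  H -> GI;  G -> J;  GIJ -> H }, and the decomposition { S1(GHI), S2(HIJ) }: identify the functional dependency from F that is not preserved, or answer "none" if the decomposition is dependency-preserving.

none

I → HJ lies within S2.
GJ → H: restricted closure across fragments reaches H.
H → GI lies within S1.
G → J: restricted closure across fragments reaches J.
GIJ → H: restricted closure across fragments reaches H.
Every dependency is enforceable on the fragments, so the decomposition is dependency-preserving.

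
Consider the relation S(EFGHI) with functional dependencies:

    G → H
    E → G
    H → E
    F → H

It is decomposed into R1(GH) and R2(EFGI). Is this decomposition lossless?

Yes

Common attributes: R1 ∩ R2 = {G}.
Closure of {G}: G → H applies, adding H; H → E applies, adding E. So (G)⁺ = {EGH}.
This closure contains every attribute of R1, so R1 ∩ R2 → R1. The join is lossless.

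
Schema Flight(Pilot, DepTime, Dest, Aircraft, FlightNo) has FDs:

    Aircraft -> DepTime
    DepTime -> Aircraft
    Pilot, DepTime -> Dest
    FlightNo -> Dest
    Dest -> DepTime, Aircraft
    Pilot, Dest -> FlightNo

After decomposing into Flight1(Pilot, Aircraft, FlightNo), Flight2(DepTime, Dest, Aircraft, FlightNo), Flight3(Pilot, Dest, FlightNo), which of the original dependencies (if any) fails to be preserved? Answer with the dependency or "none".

none

Aircraft → DepTime lies within Flight2.
DepTime → Aircraft lies within Flight2.
Pilot, DepTime → Dest: restricted closure across fragments reaches Dest.
FlightNo → Dest lies within Flight2.
Dest → DepTime, Aircraft lies within Flight2.
Pilot, Dest → FlightNo lies within Flight3.
Every dependency is enforceable on the fragments, so the decomposition is dependency-preserving.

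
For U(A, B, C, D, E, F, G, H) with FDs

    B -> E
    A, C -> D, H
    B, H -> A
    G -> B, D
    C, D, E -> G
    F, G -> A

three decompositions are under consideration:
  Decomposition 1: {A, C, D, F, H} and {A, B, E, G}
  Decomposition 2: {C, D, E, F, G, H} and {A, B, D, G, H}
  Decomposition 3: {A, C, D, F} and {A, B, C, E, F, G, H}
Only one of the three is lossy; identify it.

Decomposition 1

Decomposition 1: common = {A}, closure = {A} → lossy.
Decomposition 2: common = {D, G, H}, closure = {A, B, D, E, G, H} → lossless.
Decomposition 3: common = {A, C, F}, closure = {A, C, D, F, H} → lossless.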